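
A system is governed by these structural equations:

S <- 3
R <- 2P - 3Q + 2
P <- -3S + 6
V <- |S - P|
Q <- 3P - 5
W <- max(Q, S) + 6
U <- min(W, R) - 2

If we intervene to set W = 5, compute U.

3

Under do(W=5), the mechanism W <- max(Q, S) + 6 is discarded; W is fixed at 5.
P = -3S + 6  [with S=3]  = -3
Q = 3P - 5  [with P=-3]  = -14
R = 2P - 3Q + 2  [with P=-3, Q=-14]  = 38
U = min(W, R) - 2  [with W=5, R=38]  = 3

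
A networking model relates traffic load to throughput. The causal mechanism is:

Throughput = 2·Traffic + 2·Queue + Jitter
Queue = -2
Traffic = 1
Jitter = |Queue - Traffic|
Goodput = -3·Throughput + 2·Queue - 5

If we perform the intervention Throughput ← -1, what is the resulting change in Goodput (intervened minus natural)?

Intervening sets Throughput = -1 and removes its equation (Throughput = 2·Traffic + 2·Queue + Jitter).
Goodput = -3·Throughput + 2·Queue - 5  [with Throughput=-1, Queue=-2]  = -6
Without intervention: Jitter = |Queue - Traffic|  [with Queue=-2, Traffic=1]  = 3; Throughput = 2·Traffic + 2·Queue + Jitter  [with Traffic=1, Queue=-2, Jitter=3]  = 1; Goodput = -3·Throughput + 2·Queue - 5  [with Throughput=1, Queue=-2]  = -12.
Change = -6 − (-12) = 6.

6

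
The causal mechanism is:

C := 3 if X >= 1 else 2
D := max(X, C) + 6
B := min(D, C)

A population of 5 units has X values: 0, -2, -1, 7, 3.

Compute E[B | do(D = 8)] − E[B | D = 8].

0.4

do(D=8) breaks D's dependence on X. With D=8 fixed, B across the units is 2, 2, 2, 3, 3, mean 2.4.
Conditioning on D=8 selects the 3 unit(s) with X ∈ {0, -2, -1}. Their B values: 2, 2, 2. Mean = 2.
Difference = 2.4 − 2 = 0.4.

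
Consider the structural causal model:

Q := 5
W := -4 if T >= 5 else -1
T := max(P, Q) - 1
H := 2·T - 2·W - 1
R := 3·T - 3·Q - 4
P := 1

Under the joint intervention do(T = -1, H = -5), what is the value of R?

The joint intervention fixes T = -1, H = -5, removing each variable's own equation.
R = 3·T - 3·Q - 4  [with T=-1, Q=5]  = -22

-22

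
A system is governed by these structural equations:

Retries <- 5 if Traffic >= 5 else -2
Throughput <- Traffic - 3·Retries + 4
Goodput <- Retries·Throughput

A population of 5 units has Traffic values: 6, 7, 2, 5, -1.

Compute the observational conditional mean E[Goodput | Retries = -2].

-21

Observing Retries=-2 restricts to units where Retries's equation naturally yields -2: Traffic ∈ {2, -1}. In that subpopulation Goodput = -24, -18, mean -21.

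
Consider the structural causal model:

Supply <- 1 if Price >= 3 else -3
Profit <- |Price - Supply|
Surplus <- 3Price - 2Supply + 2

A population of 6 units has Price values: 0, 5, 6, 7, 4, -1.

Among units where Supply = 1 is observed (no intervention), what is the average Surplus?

16.5

E[Surplus|Supply=1] averages over only the 4 units with Supply=1 (Price = 5, 6, 7, 4): Surplus = 15, 18, 21, 12, mean 16.5.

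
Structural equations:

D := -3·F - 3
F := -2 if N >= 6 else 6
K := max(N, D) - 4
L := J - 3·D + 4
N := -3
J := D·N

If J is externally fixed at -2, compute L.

65

Under do(J=-2), the mechanism J := D·N is discarded; J is fixed at -2.
F = -2 if N >= 6 else 6  [with N=-3]  = 6
D = -3·F - 3  [with F=6]  = -21
L = J - 3·D + 4  [with J=-2, D=-21]  = 65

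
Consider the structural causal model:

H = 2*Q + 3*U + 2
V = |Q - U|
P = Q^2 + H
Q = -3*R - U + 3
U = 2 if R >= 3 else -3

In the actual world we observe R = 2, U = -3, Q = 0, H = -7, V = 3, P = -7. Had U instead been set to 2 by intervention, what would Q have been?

The intervention breaks the incoming arrows to U: U = 2 if R >= 3 else -3 no longer applies, and U = 2.
Q = -3*R - U + 3  [with R=2, U=2]  = -5

-5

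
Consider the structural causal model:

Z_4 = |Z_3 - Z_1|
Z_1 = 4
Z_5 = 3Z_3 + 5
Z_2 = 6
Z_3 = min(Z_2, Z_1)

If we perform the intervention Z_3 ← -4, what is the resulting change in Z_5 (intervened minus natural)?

-24

do(Z_3=-4) replaces the equation Z_3 = min(Z_2, Z_1) with the constant Z_3 = -4.
Z_5 = 3Z_3 + 5  [with Z_3=-4]  = -7
Without intervention: Z_3 = min(Z_2, Z_1)  [with Z_2=6, Z_1=4]  = 4; Z_5 = 3Z_3 + 5  [with Z_3=4]  = 17.
Change = -7 − 17 = -24.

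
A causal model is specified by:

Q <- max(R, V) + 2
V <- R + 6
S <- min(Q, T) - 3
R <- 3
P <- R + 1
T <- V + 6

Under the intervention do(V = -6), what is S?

-3

Under do(V=-6), the mechanism V <- R + 6 is discarded; V is fixed at -6.
Q = max(R, V) + 2  [with R=3, V=-6]  = 5
T = V + 6  [with V=-6]  = 0
S = min(Q, T) - 3  [with Q=5, T=0]  = -3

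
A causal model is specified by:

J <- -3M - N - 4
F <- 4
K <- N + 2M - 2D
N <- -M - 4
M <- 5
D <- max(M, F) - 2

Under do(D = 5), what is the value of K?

-9

The intervention breaks the incoming arrows to D: D <- max(M, F) - 2 no longer applies, and D = 5.
N = -M - 4  [with M=5]  = -9
K = N + 2M - 2D  [with N=-9, M=5, D=5]  = -9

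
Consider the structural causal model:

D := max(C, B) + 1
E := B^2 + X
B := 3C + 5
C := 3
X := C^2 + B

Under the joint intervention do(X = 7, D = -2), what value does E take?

203

Setting X = 7, D = -2 by intervention discards those variables' equations.
B = 3C + 5  [with C=3]  = 14
E = B^2 + X  [with B=14, X=7]  = 203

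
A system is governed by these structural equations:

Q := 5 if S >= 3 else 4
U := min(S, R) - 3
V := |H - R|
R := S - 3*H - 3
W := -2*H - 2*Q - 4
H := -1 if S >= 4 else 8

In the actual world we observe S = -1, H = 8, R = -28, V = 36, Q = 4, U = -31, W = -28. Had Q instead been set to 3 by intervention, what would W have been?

-26

Under do(Q=3), the mechanism Q := 5 if S >= 3 else 4 is discarded; Q is fixed at 3.
H = -1 if S >= 4 else 8  [with S=-1]  = 8
W = -2*H - 2*Q - 4  [with H=8, Q=3]  = -26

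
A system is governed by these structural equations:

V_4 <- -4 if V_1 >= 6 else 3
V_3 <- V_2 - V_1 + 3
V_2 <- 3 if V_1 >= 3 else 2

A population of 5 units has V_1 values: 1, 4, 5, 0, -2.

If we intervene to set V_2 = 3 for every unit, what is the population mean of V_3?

4.4

do(V_2=3) breaks V_2's dependence on V_1. With V_2=3 fixed, V_3 across the units is 5, 2, 1, 6, 8, mean 4.4.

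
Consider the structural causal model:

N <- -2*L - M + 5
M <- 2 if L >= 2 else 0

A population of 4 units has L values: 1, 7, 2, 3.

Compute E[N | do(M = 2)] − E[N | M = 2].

do(M=2) breaks M's dependence on L. With M=2 fixed, N across the units is 1, -11, -1, -3, mean -3.5.
Conditioning on M=2 selects the 3 unit(s) with L ∈ {7, 2, 3}. Their N values: -11, -1, -3. Mean = -5.
Difference = -3.5 − (-5) = 1.5.

1.5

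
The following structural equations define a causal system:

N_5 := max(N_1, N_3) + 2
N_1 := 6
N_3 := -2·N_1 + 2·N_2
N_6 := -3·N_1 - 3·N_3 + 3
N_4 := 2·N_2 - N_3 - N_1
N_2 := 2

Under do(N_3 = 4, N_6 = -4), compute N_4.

-6

Setting N_3 = 4, N_6 = -4 by intervention discards those variables' equations.
N_4 = 2·N_2 - N_3 - N_1  [with N_2=2, N_3=4, N_1=6]  = -6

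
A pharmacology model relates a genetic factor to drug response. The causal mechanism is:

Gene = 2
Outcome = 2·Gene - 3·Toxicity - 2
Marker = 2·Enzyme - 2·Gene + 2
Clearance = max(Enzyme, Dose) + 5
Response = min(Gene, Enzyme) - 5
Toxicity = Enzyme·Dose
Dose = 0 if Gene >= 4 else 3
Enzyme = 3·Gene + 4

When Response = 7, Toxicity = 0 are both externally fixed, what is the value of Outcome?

Setting Response = 7, Toxicity = 0 by intervention discards those variables' equations.
Outcome = 2·Gene - 3·Toxicity - 2  [with Gene=2, Toxicity=0]  = 2

2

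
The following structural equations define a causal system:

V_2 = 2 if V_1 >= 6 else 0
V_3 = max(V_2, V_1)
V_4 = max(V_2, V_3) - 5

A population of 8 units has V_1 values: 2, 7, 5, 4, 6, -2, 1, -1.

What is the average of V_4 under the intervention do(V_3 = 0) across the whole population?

do(V_3=0) breaks V_3's dependence on V_1. With V_3=0 fixed, V_4 across the units is -5, -3, -5, -5, -3, -5, -5, -5, mean -4.5.

-4.5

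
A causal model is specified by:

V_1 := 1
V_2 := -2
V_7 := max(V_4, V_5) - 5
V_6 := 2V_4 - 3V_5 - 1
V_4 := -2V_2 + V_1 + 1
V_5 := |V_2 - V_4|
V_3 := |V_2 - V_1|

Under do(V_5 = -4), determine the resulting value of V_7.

1

Under do(V_5=-4), the mechanism V_5 := |V_2 - V_4| is discarded; V_5 is fixed at -4.
V_4 = -2V_2 + V_1 + 1  [with V_2=-2, V_1=1]  = 6
V_7 = max(V_4, V_5) - 5  [with V_4=6, V_5=-4]  = 1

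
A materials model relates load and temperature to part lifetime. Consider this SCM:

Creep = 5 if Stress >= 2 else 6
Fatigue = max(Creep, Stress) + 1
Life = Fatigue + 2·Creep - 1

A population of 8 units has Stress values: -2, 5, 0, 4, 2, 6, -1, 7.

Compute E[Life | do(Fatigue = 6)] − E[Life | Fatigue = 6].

0.75

do(Fatigue=6) breaks Fatigue's dependence on Stress. With Fatigue=6 fixed, Life across the units is 17, 15, 17, 15, 15, 15, 17, 15, mean 15.75.
E[Life|Fatigue=6] averages over only the 3 units with Fatigue=6 (Stress = 5, 4, 2): Life = 15, 15, 15, mean 15.
Difference = 15.75 − 15 = 0.75.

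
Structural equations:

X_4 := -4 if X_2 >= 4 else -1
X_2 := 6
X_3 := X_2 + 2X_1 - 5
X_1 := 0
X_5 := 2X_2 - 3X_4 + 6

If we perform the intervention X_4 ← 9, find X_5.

-9

Intervening sets X_4 = 9 and removes its equation (X_4 := -4 if X_2 >= 4 else -1).
X_5 = 2X_2 - 3X_4 + 6  [with X_2=6, X_4=9]  = -9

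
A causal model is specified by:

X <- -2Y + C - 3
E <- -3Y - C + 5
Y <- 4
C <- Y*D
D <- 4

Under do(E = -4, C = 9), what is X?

-2

Under do(E = -4, C = 9), each intervened variable's structural equation is replaced by its fixed value.
X = -2Y + C - 3  [with Y=4, C=9]  = -2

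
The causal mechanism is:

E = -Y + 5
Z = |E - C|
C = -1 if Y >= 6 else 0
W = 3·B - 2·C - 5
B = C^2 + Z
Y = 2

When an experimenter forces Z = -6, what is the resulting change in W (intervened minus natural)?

-27

Under do(Z=-6), the mechanism Z = |E - C| is discarded; Z is fixed at -6.
C = -1 if Y >= 6 else 0  [with Y=2]  = 0
B = C^2 + Z  [with C=0, Z=-6]  = -6
W = 3·B - 2·C - 5  [with B=-6, C=0]  = -23
Without intervention: C = -1 if Y >= 6 else 0  [with Y=2]  = 0; E = -Y + 5  [with Y=2]  = 3; Z = |E - C|  [with E=3, C=0]  = 3; B = C^2 + Z  [with C=0, Z=3]  = 3; W = 3·B - 2·C - 5  [with B=3, C=0]  = 4.
Change = -23 − 4 = -27.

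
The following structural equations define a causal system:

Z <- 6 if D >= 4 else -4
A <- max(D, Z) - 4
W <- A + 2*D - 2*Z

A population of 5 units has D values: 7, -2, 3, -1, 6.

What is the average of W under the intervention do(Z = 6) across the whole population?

The intervention sets Z=6 in all 5 units regardless of D. Recomputing W per unit gives 5, -14, -4, -12, 2; average -4.6.

-4.6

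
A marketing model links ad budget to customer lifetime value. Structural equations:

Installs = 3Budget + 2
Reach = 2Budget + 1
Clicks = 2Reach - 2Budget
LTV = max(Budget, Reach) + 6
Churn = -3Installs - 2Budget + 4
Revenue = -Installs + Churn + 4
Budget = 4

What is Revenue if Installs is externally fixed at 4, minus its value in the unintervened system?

Under do(Installs=4), the mechanism Installs = 3Budget + 2 is discarded; Installs is fixed at 4.
Churn = -3Installs - 2Budget + 4  [with Installs=4, Budget=4]  = -16
Revenue = -Installs + Churn + 4  [with Installs=4, Churn=-16]  = -16
Without intervention: Installs = 3Budget + 2  [with Budget=4]  = 14; Churn = -3Installs - 2Budget + 4  [with Installs=14, Budget=4]  = -46; Revenue = -Installs + Churn + 4  [with Installs=14, Churn=-46]  = -56.
Change = -16 − (-56) = 40.

40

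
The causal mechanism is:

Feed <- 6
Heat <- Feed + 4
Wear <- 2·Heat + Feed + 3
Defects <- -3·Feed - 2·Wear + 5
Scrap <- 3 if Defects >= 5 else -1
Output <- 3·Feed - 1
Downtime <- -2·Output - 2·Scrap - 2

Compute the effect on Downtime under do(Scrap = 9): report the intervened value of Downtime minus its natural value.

-20

Under do(Scrap=9), the mechanism Scrap <- 3 if Defects >= 5 else -1 is discarded; Scrap is fixed at 9.
Output = 3·Feed - 1  [with Feed=6]  = 17
Downtime = -2·Output - 2·Scrap - 2  [with Output=17, Scrap=9]  = -54
Without intervention: Heat = Feed + 4  [with Feed=6]  = 10; Wear = 2·Heat + Feed + 3  [with Heat=10, Feed=6]  = 29; Defects = -3·Feed - 2·Wear + 5  [with Feed=6, Wear=29]  = -71; Scrap = 3 if Defects >= 5 else -1  [with Defects=-71]  = -1; Output = 3·Feed - 1  [with Feed=6]  = 17; Downtime = -2·Output - 2·Scrap - 2  [with Output=17, Scrap=-1]  = -34.
Change = -54 − (-34) = -20.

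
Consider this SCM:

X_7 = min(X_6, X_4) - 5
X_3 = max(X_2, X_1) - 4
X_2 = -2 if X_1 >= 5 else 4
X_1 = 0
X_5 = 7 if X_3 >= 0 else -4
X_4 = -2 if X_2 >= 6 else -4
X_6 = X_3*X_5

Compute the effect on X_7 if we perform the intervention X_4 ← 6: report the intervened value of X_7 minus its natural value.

The intervention breaks the incoming arrows to X_4: X_4 = -2 if X_2 >= 6 else -4 no longer applies, and X_4 = 6.
X_2 = -2 if X_1 >= 5 else 4  [with X_1=0]  = 4
X_3 = max(X_2, X_1) - 4  [with X_2=4, X_1=0]  = 0
X_5 = 7 if X_3 >= 0 else -4  [with X_3=0]  = 7
X_6 = X_3*X_5  [with X_3=0, X_5=7]  = 0
X_7 = min(X_6, X_4) - 5  [with X_6=0, X_4=6]  = -5
Without intervention: X_2 = -2 if X_1 >= 5 else 4  [with X_1=0]  = 4; X_3 = max(X_2, X_1) - 4  [with X_2=4, X_1=0]  = 0; X_4 = -2 if X_2 >= 6 else -4  [with X_2=4]  = -4; X_5 = 7 if X_3 >= 0 else -4  [with X_3=0]  = 7; X_6 = X_3*X_5  [with X_3=0, X_5=7]  = 0; X_7 = min(X_6, X_4) - 5  [with X_6=0, X_4=-4]  = -9.
Change = -5 − (-9) = 4.

4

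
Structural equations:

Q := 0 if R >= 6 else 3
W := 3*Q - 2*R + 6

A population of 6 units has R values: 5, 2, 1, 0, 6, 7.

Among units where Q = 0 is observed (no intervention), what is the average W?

-7

Conditioning on Q=0 selects the 2 unit(s) with R ∈ {6, 7}. Their W values: -6, -8. Mean = -7.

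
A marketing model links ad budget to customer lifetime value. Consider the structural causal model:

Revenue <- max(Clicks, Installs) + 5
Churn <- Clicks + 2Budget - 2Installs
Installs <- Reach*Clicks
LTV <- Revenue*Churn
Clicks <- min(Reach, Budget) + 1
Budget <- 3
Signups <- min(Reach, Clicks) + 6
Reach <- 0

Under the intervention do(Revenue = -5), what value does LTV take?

do(Revenue=-5) replaces the equation Revenue <- max(Clicks, Installs) + 5 with the constant Revenue = -5.
Clicks = min(Reach, Budget) + 1  [with Reach=0, Budget=3]  = 1
Installs = Reach*Clicks  [with Reach=0, Clicks=1]  = 0
Churn = Clicks + 2Budget - 2Installs  [with Clicks=1, Budget=3, Installs=0]  = 7
LTV = Revenue*Churn  [with Revenue=-5, Churn=7]  = -35

-35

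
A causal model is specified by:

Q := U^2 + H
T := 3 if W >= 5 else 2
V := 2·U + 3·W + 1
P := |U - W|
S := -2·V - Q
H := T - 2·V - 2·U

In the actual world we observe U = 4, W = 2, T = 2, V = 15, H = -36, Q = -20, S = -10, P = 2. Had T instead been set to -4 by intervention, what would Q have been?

-26

The intervention breaks the incoming arrows to T: T := 3 if W >= 5 else 2 no longer applies, and T = -4.
V = 2·U + 3·W + 1  [with U=4, W=2]  = 15
H = T - 2·V - 2·U  [with T=-4, V=15, U=4]  = -42
Q = U^2 + H  [with U=4, H=-42]  = -26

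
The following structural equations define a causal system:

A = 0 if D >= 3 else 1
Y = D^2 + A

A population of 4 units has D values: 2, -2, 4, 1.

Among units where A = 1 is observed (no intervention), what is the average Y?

Conditioning on A=1 selects the 3 unit(s) with D ∈ {2, -2, 1}. Their Y values: 5, 5, 2. Mean = 4.

4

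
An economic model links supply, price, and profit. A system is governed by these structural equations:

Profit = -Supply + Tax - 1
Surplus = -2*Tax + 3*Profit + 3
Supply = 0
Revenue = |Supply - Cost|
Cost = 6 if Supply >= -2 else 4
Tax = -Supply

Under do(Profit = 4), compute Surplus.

The intervention breaks the incoming arrows to Profit: Profit = -Supply + Tax - 1 no longer applies, and Profit = 4.
Tax = -Supply  [with Supply=0]  = 0
Surplus = -2*Tax + 3*Profit + 3  [with Tax=0, Profit=4]  = 15

15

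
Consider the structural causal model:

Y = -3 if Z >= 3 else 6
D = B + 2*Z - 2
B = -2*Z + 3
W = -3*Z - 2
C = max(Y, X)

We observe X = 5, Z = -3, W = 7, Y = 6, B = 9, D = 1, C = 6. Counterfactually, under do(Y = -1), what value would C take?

5

The intervention breaks the incoming arrows to Y: Y = -3 if Z >= 3 else 6 no longer applies, and Y = -1.
C = max(Y, X)  [with Y=-1, X=5]  = 5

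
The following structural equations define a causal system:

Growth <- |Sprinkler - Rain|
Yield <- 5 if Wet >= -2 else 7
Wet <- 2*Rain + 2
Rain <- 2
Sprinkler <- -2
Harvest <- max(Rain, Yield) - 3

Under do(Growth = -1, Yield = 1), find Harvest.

The joint intervention fixes Growth = -1, Yield = 1, removing each variable's own equation.
Harvest = max(Rain, Yield) - 3  [with Rain=2, Yield=1]  = -1

-1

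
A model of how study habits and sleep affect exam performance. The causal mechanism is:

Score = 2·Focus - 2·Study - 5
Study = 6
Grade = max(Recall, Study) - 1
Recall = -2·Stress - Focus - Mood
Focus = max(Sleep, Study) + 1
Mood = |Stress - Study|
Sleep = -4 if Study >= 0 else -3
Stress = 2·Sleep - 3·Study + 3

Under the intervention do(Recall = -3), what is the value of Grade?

5

do(Recall=-3) replaces the equation Recall = -2·Stress - Focus - Mood with the constant Recall = -3.
Grade = max(Recall, Study) - 1  [with Recall=-3, Study=6]  = 5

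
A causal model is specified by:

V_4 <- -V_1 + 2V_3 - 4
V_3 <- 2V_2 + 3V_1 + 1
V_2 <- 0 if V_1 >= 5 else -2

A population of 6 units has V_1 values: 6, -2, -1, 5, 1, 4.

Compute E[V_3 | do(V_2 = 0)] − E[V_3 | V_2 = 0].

do(V_2=0) breaks V_2's dependence on V_1. With V_2=0 fixed, V_3 across the units is 19, -5, -2, 16, 4, 13, mean 7.5.
E[V_3|V_2=0] averages over only the 2 units with V_2=0 (V_1 = 6, 5): V_3 = 19, 16, mean 17.5.
Difference = 7.5 − 17.5 = -10.

-10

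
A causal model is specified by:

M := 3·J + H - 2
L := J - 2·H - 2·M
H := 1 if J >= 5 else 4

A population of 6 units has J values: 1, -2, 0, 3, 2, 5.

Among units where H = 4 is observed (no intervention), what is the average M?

Observing H=4 restricts to units where H's equation naturally yields 4: J ∈ {1, -2, 0, 3, 2}. In that subpopulation M = 5, -4, 2, 11, 8, mean 4.4.

4.4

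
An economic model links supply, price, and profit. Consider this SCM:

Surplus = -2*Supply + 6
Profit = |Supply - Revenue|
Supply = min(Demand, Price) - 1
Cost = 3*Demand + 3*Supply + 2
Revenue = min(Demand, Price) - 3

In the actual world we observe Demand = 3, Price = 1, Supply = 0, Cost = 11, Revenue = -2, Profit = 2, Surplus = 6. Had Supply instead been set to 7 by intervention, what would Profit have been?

The intervention breaks the incoming arrows to Supply: Supply = min(Demand, Price) - 1 no longer applies, and Supply = 7.
Revenue = min(Demand, Price) - 3  [with Demand=3, Price=1]  = -2
Profit = |Supply - Revenue|  [with Supply=7, Revenue=-2]  = 9

9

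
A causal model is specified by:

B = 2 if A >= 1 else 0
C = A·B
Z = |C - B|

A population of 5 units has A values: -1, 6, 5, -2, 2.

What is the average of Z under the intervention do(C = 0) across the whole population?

1.2

do(C=0) breaks C's dependence on A. With C=0 fixed, Z across the units is 0, 2, 2, 0, 2, mean 1.2.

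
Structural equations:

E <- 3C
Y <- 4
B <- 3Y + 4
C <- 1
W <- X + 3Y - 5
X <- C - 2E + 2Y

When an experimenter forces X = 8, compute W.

Intervening sets X = 8 and removes its equation (X <- C - 2E + 2Y).
W = X + 3Y - 5  [with X=8, Y=4]  = 15

15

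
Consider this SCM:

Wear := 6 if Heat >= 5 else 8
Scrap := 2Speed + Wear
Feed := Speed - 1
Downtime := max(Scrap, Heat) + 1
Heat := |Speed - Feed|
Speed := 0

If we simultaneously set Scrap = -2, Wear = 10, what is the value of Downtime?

2

Setting Scrap = -2, Wear = 10 by intervention discards those variables' equations.
Feed = Speed - 1  [with Speed=0]  = -1
Heat = |Speed - Feed|  [with Speed=0, Feed=-1]  = 1
Downtime = max(Scrap, Heat) + 1  [with Scrap=-2, Heat=1]  = 2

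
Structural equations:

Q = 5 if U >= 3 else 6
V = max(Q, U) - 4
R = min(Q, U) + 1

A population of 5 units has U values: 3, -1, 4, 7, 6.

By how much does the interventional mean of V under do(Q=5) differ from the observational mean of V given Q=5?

do(Q=5) breaks Q's dependence on U. With Q=5 fixed, V across the units is 1, 1, 1, 3, 2, mean 1.6.
Observing Q=5 restricts to units where Q's equation naturally yields 5: U ∈ {3, 4, 7, 6}. In that subpopulation V = 1, 1, 3, 2, mean 1.75.
Difference = 1.6 − 1.75 = -0.15.

-0.15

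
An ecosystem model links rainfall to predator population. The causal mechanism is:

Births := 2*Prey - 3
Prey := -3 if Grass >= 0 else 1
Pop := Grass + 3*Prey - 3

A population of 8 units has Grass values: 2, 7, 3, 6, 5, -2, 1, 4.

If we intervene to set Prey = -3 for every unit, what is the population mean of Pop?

Every unit gets Prey=-3 under the intervention. Pop values become -10, -5, -9, -6, -7, -14, -11, -8; E[Pop|do(Prey=-3)] = -8.75.

-8.75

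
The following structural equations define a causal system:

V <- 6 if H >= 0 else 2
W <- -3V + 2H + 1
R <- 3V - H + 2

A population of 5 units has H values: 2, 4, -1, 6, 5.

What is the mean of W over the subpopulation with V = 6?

-8.5

Conditioning on V=6 selects the 4 unit(s) with H ∈ {2, 4, 6, 5}. Their W values: -13, -9, -5, -7. Mean = -8.5.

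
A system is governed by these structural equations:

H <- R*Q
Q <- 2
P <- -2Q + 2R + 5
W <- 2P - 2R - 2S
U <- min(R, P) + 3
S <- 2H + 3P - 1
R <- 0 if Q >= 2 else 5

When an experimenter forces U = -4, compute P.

Under do(U=-4), the mechanism U <- min(R, P) + 3 is discarded; U is fixed at -4.
Since P is not a descendant of the intervened variable, it is unaffected.
R = 0 if Q >= 2 else 5  [with Q=2]  = 0
P = -2Q + 2R + 5  [with Q=2, R=0]  = 1

1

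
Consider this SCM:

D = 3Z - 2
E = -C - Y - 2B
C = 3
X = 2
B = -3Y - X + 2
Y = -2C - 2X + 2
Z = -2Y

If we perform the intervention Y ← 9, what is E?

The intervention breaks the incoming arrows to Y: Y = -2C - 2X + 2 no longer applies, and Y = 9.
B = -3Y - X + 2  [with Y=9, X=2]  = -27
E = -C - Y - 2B  [with C=3, Y=9, B=-27]  = 42

42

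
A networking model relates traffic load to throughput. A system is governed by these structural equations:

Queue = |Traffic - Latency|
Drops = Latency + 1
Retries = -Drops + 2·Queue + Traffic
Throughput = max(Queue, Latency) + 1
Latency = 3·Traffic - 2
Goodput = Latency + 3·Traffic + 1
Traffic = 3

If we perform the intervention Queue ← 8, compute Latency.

Under do(Queue=8), the mechanism Queue = |Traffic - Latency| is discarded; Queue is fixed at 8.
Since Latency is not a descendant of the intervened variable, it is unaffected.
Latency = 3·Traffic - 2  [with Traffic=3]  = 7

7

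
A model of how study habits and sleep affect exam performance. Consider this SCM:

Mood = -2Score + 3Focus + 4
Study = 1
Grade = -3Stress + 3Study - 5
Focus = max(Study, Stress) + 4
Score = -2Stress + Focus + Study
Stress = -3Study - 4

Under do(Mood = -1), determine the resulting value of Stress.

Under do(Mood=-1), the mechanism Mood = -2Score + 3Focus + 4 is discarded; Mood is fixed at -1.
No directed path runs from Mood to Stress, so Stress keeps its natural value.
Stress = -3Study - 4  [with Study=1]  = -7

-7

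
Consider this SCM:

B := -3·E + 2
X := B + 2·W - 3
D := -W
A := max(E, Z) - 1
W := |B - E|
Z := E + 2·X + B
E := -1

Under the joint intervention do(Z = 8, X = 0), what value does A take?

Setting Z = 8, X = 0 by intervention discards those variables' equations.
A = max(E, Z) - 1  [with E=-1, Z=8]  = 7

7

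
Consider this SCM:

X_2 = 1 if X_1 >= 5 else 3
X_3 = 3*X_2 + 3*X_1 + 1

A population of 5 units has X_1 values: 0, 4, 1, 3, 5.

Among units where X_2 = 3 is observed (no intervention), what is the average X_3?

E[X_3|X_2=3] averages over only the 4 units with X_2=3 (X_1 = 0, 4, 1, 3): X_3 = 10, 22, 13, 19, mean 16.

16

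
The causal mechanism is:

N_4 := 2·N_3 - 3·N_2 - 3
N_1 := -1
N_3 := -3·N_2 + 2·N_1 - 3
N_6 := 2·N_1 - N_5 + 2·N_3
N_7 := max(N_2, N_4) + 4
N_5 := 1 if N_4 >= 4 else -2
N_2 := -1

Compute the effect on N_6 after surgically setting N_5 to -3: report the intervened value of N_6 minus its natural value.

The intervention breaks the incoming arrows to N_5: N_5 := 1 if N_4 >= 4 else -2 no longer applies, and N_5 = -3.
N_3 = -3·N_2 + 2·N_1 - 3  [with N_2=-1, N_1=-1]  = -2
N_6 = 2·N_1 - N_5 + 2·N_3  [with N_1=-1, N_5=-3, N_3=-2]  = -3
Without intervention: N_3 = -3·N_2 + 2·N_1 - 3  [with N_2=-1, N_1=-1]  = -2; N_4 = 2·N_3 - 3·N_2 - 3  [with N_3=-2, N_2=-1]  = -4; N_5 = 1 if N_4 >= 4 else -2  [with N_4=-4]  = -2; N_6 = 2·N_1 - N_5 + 2·N_3  [with N_1=-1, N_5=-2, N_3=-2]  = -4.
Change = -3 − (-4) = 1.

1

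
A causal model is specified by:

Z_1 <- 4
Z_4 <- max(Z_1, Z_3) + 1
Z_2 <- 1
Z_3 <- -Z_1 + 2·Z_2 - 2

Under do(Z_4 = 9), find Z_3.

Under do(Z_4=9), the mechanism Z_4 <- max(Z_1, Z_3) + 1 is discarded; Z_4 is fixed at 9.
Since Z_3 is not a descendant of the intervened variable, it is unaffected.
Z_3 = -Z_1 + 2·Z_2 - 2  [with Z_1=4, Z_2=1]  = -4

-4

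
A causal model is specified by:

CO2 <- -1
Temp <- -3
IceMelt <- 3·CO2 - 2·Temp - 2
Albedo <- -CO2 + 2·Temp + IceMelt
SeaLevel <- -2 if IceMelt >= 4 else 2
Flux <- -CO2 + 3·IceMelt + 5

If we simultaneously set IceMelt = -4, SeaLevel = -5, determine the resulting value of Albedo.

The joint intervention fixes IceMelt = -4, SeaLevel = -5, removing each variable's own equation.
Albedo = -CO2 + 2·Temp + IceMelt  [with CO2=-1, Temp=-3, IceMelt=-4]  = -9

-9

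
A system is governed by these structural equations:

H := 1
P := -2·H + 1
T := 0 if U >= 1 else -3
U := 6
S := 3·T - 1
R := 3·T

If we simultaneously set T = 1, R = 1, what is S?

2

The joint intervention fixes T = 1, R = 1, removing each variable's own equation.
S = 3·T - 1  [with T=1]  = 2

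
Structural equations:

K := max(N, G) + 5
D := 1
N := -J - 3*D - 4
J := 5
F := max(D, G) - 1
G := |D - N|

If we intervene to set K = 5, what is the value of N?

do(K=5) replaces the equation K := max(N, G) + 5 with the constant K = 5.
N is not downstream of the intervention, so its value is determined by the original equations.
N = -J - 3*D - 4  [with J=5, D=1]  = -12

-12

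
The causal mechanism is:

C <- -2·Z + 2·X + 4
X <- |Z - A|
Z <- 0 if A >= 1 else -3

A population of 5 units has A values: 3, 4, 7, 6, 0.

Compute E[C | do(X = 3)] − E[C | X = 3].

Under do(X=3), X's equation is replaced by X=3 for every unit. Per-unit C: 10, 10, 10, 10, 16. Mean = 11.2.
Observing X=3 restricts to units where X's equation naturally yields 3: A ∈ {3, 0}. In that subpopulation C = 10, 16, mean 13.
Difference = 11.2 − 13 = -1.8.

-1.8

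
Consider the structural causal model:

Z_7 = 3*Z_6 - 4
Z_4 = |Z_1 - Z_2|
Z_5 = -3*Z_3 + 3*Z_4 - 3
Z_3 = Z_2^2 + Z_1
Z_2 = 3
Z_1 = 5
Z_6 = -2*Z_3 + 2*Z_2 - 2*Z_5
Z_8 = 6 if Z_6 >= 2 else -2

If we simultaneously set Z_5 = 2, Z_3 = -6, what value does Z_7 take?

The joint intervention fixes Z_5 = 2, Z_3 = -6, removing each variable's own equation.
Z_6 = -2*Z_3 + 2*Z_2 - 2*Z_5  [with Z_3=-6, Z_2=3, Z_5=2]  = 14
Z_7 = 3*Z_6 - 4  [with Z_6=14]  = 38

38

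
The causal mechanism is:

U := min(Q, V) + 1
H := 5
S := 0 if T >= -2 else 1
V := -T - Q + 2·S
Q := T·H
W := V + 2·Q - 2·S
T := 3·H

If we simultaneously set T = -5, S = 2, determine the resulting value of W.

Under do(T = -5, S = 2), each intervened variable's structural equation is replaced by its fixed value.
Q = T·H  [with T=-5, H=5]  = -25
V = -T - Q + 2·S  [with T=-5, Q=-25, S=2]  = 34
W = V + 2·Q - 2·S  [with V=34, Q=-25, S=2]  = -20

-20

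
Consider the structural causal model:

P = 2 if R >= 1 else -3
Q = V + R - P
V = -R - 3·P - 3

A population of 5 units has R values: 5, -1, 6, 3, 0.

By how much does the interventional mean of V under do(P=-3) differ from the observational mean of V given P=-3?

-3.1

The intervention sets P=-3 in all 5 units regardless of R. Recomputing V per unit gives 1, 7, 0, 3, 6; average 3.4.
Conditioning on P=-3 selects the 2 unit(s) with R ∈ {-1, 0}. Their V values: 7, 6. Mean = 6.5.
Difference = 3.4 − 6.5 = -3.1.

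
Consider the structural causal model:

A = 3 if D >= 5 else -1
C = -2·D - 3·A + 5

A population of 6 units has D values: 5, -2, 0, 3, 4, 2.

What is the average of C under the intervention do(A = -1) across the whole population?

4

Under do(A=-1), A's equation is replaced by A=-1 for every unit. Per-unit C: -2, 12, 8, 2, 0, 4. Mean = 4.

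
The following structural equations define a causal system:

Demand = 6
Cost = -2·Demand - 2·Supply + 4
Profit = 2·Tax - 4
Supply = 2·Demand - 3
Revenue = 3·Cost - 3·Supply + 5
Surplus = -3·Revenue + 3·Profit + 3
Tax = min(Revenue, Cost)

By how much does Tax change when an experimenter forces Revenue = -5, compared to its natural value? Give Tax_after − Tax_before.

74

Intervening sets Revenue = -5 and removes its equation (Revenue = 3·Cost - 3·Supply + 5).
Supply = 2·Demand - 3  [with Demand=6]  = 9
Cost = -2·Demand - 2·Supply + 4  [with Demand=6, Supply=9]  = -26
Tax = min(Revenue, Cost)  [with Revenue=-5, Cost=-26]  = -26
Without intervention: Supply = 2·Demand - 3  [with Demand=6]  = 9; Cost = -2·Demand - 2·Supply + 4  [with Demand=6, Supply=9]  = -26; Revenue = 3·Cost - 3·Supply + 5  [with Cost=-26, Supply=9]  = -100; Tax = min(Revenue, Cost)  [with Revenue=-100, Cost=-26]  = -100.
Change = -26 − (-100) = 74.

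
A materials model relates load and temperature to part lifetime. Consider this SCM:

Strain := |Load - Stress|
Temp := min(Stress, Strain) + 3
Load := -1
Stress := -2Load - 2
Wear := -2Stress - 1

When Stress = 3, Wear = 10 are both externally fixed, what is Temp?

6

The joint intervention fixes Stress = 3, Wear = 10, removing each variable's own equation.
Strain = |Load - Stress|  [with Load=-1, Stress=3]  = 4
Temp = min(Stress, Strain) + 3  [with Stress=3, Strain=4]  = 6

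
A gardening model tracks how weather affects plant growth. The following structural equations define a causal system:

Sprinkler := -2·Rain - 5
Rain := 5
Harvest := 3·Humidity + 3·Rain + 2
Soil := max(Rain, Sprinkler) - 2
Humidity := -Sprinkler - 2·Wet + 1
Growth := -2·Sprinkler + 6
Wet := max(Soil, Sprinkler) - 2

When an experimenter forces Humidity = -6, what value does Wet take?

1

do(Humidity=-6) replaces the equation Humidity := -Sprinkler - 2·Wet + 1 with the constant Humidity = -6.
No directed path runs from Humidity to Wet, so Wet keeps its natural value.
Sprinkler = -2·Rain - 5  [with Rain=5]  = -15
Soil = max(Rain, Sprinkler) - 2  [with Rain=5, Sprinkler=-15]  = 3
Wet = max(Soil, Sprinkler) - 2  [with Soil=3, Sprinkler=-15]  = 1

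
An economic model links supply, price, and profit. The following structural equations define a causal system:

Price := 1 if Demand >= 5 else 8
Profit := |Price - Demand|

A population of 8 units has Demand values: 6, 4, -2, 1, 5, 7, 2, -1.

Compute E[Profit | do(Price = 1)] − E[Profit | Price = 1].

-2

The intervention sets Price=1 in all 8 units regardless of Demand. Recomputing Profit per unit gives 5, 3, 3, 0, 4, 6, 1, 2; average 3.
E[Profit|Price=1] averages over only the 3 units with Price=1 (Demand = 6, 5, 7): Profit = 5, 4, 6, mean 5.
Difference = 3 − 5 = -2.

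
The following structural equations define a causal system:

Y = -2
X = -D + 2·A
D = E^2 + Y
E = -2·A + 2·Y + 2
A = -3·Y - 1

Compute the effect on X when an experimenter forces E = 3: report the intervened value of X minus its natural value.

do(E=3) replaces the equation E = -2·A + 2·Y + 2 with the constant E = 3.
A = -3·Y - 1  [with Y=-2]  = 5
D = E^2 + Y  [with E=3, Y=-2]  = 7
X = -D + 2·A  [with D=7, A=5]  = 3
Without intervention: A = -3·Y - 1  [with Y=-2]  = 5; E = -2·A + 2·Y + 2  [with A=5, Y=-2]  = -12; D = E^2 + Y  [with E=-12, Y=-2]  = 142; X = -D + 2·A  [with D=142, A=5]  = -132.
Change = 3 − (-132) = 135.

135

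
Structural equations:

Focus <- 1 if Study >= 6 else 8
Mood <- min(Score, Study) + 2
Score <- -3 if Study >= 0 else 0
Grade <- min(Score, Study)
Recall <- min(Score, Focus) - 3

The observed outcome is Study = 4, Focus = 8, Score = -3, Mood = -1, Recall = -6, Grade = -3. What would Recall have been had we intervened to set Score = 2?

-1

do(Score=2) replaces the equation Score <- -3 if Study >= 0 else 0 with the constant Score = 2.
Focus = 1 if Study >= 6 else 8  [with Study=4]  = 8
Recall = min(Score, Focus) - 3  [with Score=2, Focus=8]  = -1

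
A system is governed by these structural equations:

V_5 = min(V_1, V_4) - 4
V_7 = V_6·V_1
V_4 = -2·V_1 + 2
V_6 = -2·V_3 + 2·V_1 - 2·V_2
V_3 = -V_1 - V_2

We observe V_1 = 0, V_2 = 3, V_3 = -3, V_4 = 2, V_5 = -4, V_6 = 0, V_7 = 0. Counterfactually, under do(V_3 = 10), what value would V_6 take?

The intervention breaks the incoming arrows to V_3: V_3 = -V_1 - V_2 no longer applies, and V_3 = 10.
V_6 = -2·V_3 + 2·V_1 - 2·V_2  [with V_3=10, V_1=0, V_2=3]  = -26

-26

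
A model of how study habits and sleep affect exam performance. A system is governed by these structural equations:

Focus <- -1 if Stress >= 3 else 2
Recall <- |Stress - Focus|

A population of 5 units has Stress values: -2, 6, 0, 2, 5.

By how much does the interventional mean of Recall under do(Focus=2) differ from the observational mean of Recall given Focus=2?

The intervention sets Focus=2 in all 5 units regardless of Stress. Recomputing Recall per unit gives 4, 4, 2, 0, 3; average 2.6.
E[Recall|Focus=2] averages over only the 3 units with Focus=2 (Stress = -2, 0, 2): Recall = 4, 2, 0, mean 2.
Difference = 2.6 − 2 = 0.6.

0.6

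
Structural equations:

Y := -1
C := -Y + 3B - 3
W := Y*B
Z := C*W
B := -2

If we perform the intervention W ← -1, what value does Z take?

do(W=-1) replaces the equation W := Y*B with the constant W = -1.
C = -Y + 3B - 3  [with Y=-1, B=-2]  = -8
Z = C*W  [with C=-8, W=-1]  = 8

8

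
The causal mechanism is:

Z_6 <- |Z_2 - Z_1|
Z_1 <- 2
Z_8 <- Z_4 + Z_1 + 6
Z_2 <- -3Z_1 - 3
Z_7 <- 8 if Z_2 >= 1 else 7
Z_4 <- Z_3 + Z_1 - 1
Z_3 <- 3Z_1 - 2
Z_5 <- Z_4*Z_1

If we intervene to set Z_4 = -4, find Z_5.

-8

Intervening sets Z_4 = -4 and removes its equation (Z_4 <- Z_3 + Z_1 - 1).
Z_5 = Z_4*Z_1  [with Z_4=-4, Z_1=2]  = -8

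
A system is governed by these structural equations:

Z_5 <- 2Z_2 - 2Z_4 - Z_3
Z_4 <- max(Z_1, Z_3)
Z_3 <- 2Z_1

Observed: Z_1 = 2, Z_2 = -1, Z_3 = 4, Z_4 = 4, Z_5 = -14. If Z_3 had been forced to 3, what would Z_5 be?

do(Z_3=3) replaces the equation Z_3 <- 2Z_1 with the constant Z_3 = 3.
Z_4 = max(Z_1, Z_3)  [with Z_1=2, Z_3=3]  = 3
Z_5 = 2Z_2 - 2Z_4 - Z_3  [with Z_2=-1, Z_4=3, Z_3=3]  = -11

-11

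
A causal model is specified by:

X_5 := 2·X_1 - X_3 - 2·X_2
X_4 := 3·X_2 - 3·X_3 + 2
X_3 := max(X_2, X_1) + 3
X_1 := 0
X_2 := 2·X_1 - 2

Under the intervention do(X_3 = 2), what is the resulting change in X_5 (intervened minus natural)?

1

do(X_3=2) replaces the equation X_3 := max(X_2, X_1) + 3 with the constant X_3 = 2.
X_2 = 2·X_1 - 2  [with X_1=0]  = -2
X_5 = 2·X_1 - X_3 - 2·X_2  [with X_1=0, X_3=2, X_2=-2]  = 2
Without intervention: X_2 = 2·X_1 - 2  [with X_1=0]  = -2; X_3 = max(X_2, X_1) + 3  [with X_2=-2, X_1=0]  = 3; X_5 = 2·X_1 - X_3 - 2·X_2  [with X_1=0, X_3=3, X_2=-2]  = 1.
Change = 2 − 1 = 1.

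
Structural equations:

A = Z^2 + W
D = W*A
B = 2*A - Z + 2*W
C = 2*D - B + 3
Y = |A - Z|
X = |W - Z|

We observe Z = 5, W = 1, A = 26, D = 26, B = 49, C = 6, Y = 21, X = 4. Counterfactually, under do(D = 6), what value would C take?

Under do(D=6), the mechanism D = W*A is discarded; D is fixed at 6.
A = Z^2 + W  [with Z=5, W=1]  = 26
B = 2*A - Z + 2*W  [with A=26, Z=5, W=1]  = 49
C = 2*D - B + 3  [with D=6, B=49]  = -34

-34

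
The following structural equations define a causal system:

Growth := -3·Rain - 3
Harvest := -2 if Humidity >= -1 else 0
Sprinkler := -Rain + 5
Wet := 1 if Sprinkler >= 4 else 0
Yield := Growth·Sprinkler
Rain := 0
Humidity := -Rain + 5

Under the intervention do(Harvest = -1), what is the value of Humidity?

5

The intervention breaks the incoming arrows to Harvest: Harvest := -2 if Humidity >= -1 else 0 no longer applies, and Harvest = -1.
Humidity is not downstream of the intervention, so its value is determined by the original equations.
Humidity = -Rain + 5  [with Rain=0]  = 5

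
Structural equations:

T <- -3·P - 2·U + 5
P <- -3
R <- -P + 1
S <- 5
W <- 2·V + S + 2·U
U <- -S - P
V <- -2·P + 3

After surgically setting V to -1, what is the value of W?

-1

Intervening sets V = -1 and removes its equation (V <- -2·P + 3).
U = -S - P  [with S=5, P=-3]  = -2
W = 2·V + S + 2·U  [with V=-1, S=5, U=-2]  = -1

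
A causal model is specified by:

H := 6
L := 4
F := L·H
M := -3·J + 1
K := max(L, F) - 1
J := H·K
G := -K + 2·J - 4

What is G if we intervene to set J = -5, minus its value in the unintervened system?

-286

The intervention breaks the incoming arrows to J: J := H·K no longer applies, and J = -5.
F = L·H  [with L=4, H=6]  = 24
K = max(L, F) - 1  [with L=4, F=24]  = 23
G = -K + 2·J - 4  [with K=23, J=-5]  = -37
Without intervention: F = L·H  [with L=4, H=6]  = 24; K = max(L, F) - 1  [with L=4, F=24]  = 23; J = H·K  [with H=6, K=23]  = 138; G = -K + 2·J - 4  [with K=23, J=138]  = 249.
Change = -37 − 249 = -286.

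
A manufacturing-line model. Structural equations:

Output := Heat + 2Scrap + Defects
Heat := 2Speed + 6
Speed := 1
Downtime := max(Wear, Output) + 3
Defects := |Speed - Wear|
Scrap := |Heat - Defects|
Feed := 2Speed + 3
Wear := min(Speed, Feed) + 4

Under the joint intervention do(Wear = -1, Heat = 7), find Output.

The joint intervention fixes Wear = -1, Heat = 7, removing each variable's own equation.
Defects = |Speed - Wear|  [with Speed=1, Wear=-1]  = 2
Scrap = |Heat - Defects|  [with Heat=7, Defects=2]  = 5
Output = Heat + 2Scrap + Defects  [with Heat=7, Scrap=5, Defects=2]  = 19

19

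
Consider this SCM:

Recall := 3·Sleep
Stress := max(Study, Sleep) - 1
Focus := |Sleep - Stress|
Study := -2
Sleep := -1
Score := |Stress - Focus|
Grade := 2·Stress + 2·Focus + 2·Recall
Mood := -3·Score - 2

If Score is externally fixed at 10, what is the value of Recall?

-3

Under do(Score=10), the mechanism Score := |Stress - Focus| is discarded; Score is fixed at 10.
Since Recall is not a descendant of the intervened variable, it is unaffected.
Recall = 3·Sleep  [with Sleep=-1]  = -3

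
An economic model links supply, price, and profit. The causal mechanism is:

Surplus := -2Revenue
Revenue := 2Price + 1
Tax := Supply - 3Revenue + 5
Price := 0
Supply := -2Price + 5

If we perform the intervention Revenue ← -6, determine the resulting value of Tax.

28

The intervention breaks the incoming arrows to Revenue: Revenue := 2Price + 1 no longer applies, and Revenue = -6.
Supply = -2Price + 5  [with Price=0]  = 5
Tax = Supply - 3Revenue + 5  [with Supply=5, Revenue=-6]  = 28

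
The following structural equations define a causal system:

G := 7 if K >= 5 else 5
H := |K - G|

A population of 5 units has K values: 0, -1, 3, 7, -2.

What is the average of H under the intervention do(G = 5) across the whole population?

The intervention sets G=5 in all 5 units regardless of K. Recomputing H per unit gives 5, 6, 2, 2, 7; average 4.4.

4.4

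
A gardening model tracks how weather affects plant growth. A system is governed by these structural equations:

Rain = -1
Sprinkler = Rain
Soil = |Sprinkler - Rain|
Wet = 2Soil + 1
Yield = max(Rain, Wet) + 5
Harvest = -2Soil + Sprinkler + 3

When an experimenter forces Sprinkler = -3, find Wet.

Under do(Sprinkler=-3), the mechanism Sprinkler = Rain is discarded; Sprinkler is fixed at -3.
Soil = |Sprinkler - Rain|  [with Sprinkler=-3, Rain=-1]  = 2
Wet = 2Soil + 1  [with Soil=2]  = 5

5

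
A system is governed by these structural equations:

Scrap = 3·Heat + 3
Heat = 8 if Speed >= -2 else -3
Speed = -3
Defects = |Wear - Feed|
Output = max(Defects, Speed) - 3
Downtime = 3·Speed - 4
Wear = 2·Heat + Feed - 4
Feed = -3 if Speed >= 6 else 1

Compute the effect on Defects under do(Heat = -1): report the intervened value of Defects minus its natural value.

-4

do(Heat=-1) replaces the equation Heat = 8 if Speed >= -2 else -3 with the constant Heat = -1.
Feed = -3 if Speed >= 6 else 1  [with Speed=-3]  = 1
Wear = 2·Heat + Feed - 4  [with Heat=-1, Feed=1]  = -5
Defects = |Wear - Feed|  [with Wear=-5, Feed=1]  = 6
Without intervention: Feed = -3 if Speed >= 6 else 1  [with Speed=-3]  = 1; Heat = 8 if Speed >= -2 else -3  [with Speed=-3]  = -3; Wear = 2·Heat + Feed - 4  [with Heat=-3, Feed=1]  = -9; Defects = |Wear - Feed|  [with Wear=-9, Feed=1]  = 10.
Change = 6 − 10 = -4.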